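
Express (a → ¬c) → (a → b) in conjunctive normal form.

c ∨ ¬a ∨ b

(a → ¬c) → (a → b)
≡ ¬(a → ¬c) ∨ (a → b)   (eliminate →)
≡ ¬(¬a ∨ ¬c) ∨ (a → b)   (eliminate →)
≡ ¬(¬a ∨ ¬c) ∨ ¬a ∨ b   (eliminate →)
≡ (¬¬a ∧ ¬¬c) ∨ ¬a ∨ b   (De Morgan)
≡ (a ∧ ¬¬c) ∨ ¬a ∨ b   (double negation)
≡ (a ∧ c) ∨ ¬a ∨ b   (double negation)
≡ (a ∨ ¬a ∨ b) ∧ (c ∨ ¬a ∨ b)   (distribute ∨ over ∧)
≡ c ∨ ¬a ∨ b   (simplify)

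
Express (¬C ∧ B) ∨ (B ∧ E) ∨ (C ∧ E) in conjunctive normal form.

(¬C ∧ B) ∨ (B ∧ E) ∨ (C ∧ E)
= (¬C ∨ B ∨ C) ∧ (¬C ∨ B ∨ E) ∧ (¬C ∨ E ∨ C) ∧ (¬C ∨ E ∨ E) ∧ (B ∨ B ∨ C) ∧ (B ∨ B ∨ E) ∧ (B ∨ E ∨ C) ∧ (B ∨ E ∨ E)   — distribute ∨ over ∧
= (¬C ∨ E) ∧ (B ∨ C) ∧ (B ∨ E)   — simplify

(¬C ∨ E) ∧ (B ∨ C) ∧ (B ∨ E)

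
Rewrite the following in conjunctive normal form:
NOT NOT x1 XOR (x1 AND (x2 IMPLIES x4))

x1 AND (NOT x1 OR x2) AND (NOT x1 OR NOT x4)

NOT NOT x1 XOR (x1 AND (x2 IMPLIES x4))
⇔ (NOT NOT x1 OR (x1 AND (x2 IMPLIES x4))) AND NOT (NOT NOT x1 AND x1 AND (x2 IMPLIES x4))   [expand XOR]
⇔ (NOT NOT x1 OR (x1 AND (NOT x2 OR x4))) AND NOT (NOT NOT x1 AND x1 AND (x2 IMPLIES x4))   [eliminate IMPLIES]
⇔ (NOT NOT x1 OR (x1 AND (NOT x2 OR x4))) AND NOT (NOT NOT x1 AND x1 AND (NOT x2 OR x4))   [eliminate IMPLIES]
⇔ (x1 OR (x1 AND (NOT x2 OR x4))) AND NOT (NOT NOT x1 AND x1 AND (NOT x2 OR x4))   [double negation]
⇔ (x1 OR (x1 AND (NOT x2 OR x4))) AND (NOT NOT NOT x1 OR NOT x1 OR NOT (NOT x2 OR x4))   [De Morgan]
⇔ (x1 OR (x1 AND (NOT x2 OR x4))) AND (NOT x1 OR NOT x1 OR NOT (NOT x2 OR x4))   [double negation]
⇔ (x1 OR (x1 AND (NOT x2 OR x4))) AND (NOT x1 OR NOT x1 OR (NOT NOT x2 AND NOT x4))   [De Morgan]
⇔ (x1 OR (x1 AND (NOT x2 OR x4))) AND (NOT x1 OR NOT x1 OR (x2 AND NOT x4))   [double negation]
⇔ (x1 OR x1) AND (x1 OR NOT x2 OR x4) AND (NOT x1 OR NOT x1 OR x2) AND (NOT x1 OR NOT x1 OR NOT x4)   [distribute OR over AND]
⇔ x1 AND (NOT x1 OR x2) AND (NOT x1 OR NOT x4)   [simplify]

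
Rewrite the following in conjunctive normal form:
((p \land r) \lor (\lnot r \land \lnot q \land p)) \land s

p \land (r \lor \lnot q) \land s

((p \land r) \lor (\lnot r \land \lnot q \land p)) \land s
⇔ (p \lor \lnot r) \land (p \lor \lnot q) \land (p \lor p) \land (r \lor \lnot r) \land (r \lor \lnot q) \land (r \lor p) \land s   [distribute \lor over \land]
⇔ p \land (r \lor \lnot q) \land s   [simplify]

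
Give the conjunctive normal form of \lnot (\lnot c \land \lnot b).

\lnot (\lnot c \land \lnot b)
= \lnot \lnot c \lor \lnot \lnot b   (De Morgan)
= c \lor \lnot \lnot b   (double negation)
= c \lor b   (double negation)

c \lor b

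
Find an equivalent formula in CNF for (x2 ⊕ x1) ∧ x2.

(x2 ⊕ x1) ∧ x2
= (x2 ∨ x1) ∧ ¬(x2 ∧ x1) ∧ x2
= (x2 ∨ x1) ∧ (¬x2 ∨ ¬x1) ∧ x2
= (¬x2 ∨ ¬x1) ∧ x2

(¬x2 ∨ ¬x1) ∧ x2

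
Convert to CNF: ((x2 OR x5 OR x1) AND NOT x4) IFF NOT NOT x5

(NOT x2 OR x4 OR x5) AND (NOT x1 OR x4 OR x5) AND (NOT x5 OR NOT x4)

((x2 OR x5 OR x1) AND NOT x4) IFF NOT NOT x5
≡ (((x2 OR x5 OR x1) AND NOT x4) IMPLIES NOT NOT x5) AND (NOT NOT x5 IMPLIES ((x2 OR x5 OR x1) AND NOT x4))   — eliminate IFF
≡ (NOT ((x2 OR x5 OR x1) AND NOT x4) OR NOT NOT x5) AND (NOT NOT x5 IMPLIES ((x2 OR x5 OR x1) AND NOT x4))   — eliminate IMPLIES
≡ (NOT ((x2 OR x5 OR x1) AND NOT x4) OR NOT NOT x5) AND (NOT NOT NOT x5 OR ((x2 OR x5 OR x1) AND NOT x4))   — eliminate IMPLIES
≡ (NOT (x2 OR x5 OR x1) OR NOT NOT x4 OR NOT NOT x5) AND (NOT NOT NOT x5 OR ((x2 OR x5 OR x1) AND NOT x4))   — De Morgan
≡ ((NOT x2 AND NOT x5 AND NOT x1) OR NOT NOT x4 OR NOT NOT x5) AND (NOT NOT NOT x5 OR ((x2 OR x5 OR x1) AND NOT x4))   — De Morgan
≡ ((NOT x2 AND NOT x5 AND NOT x1) OR x4 OR NOT NOT x5) AND (NOT NOT NOT x5 OR ((x2 OR x5 OR x1) AND NOT x4))   — double negation
≡ ((NOT x2 AND NOT x5 AND NOT x1) OR x4 OR x5) AND (NOT NOT NOT x5 OR ((x2 OR x5 OR x1) AND NOT x4))   — double negation
≡ ((NOT x2 AND NOT x5 AND NOT x1) OR x4 OR x5) AND (NOT x5 OR ((x2 OR x5 OR x1) AND NOT x4))   — double negation
≡ (NOT x2 OR x4 OR x5) AND (NOT x5 OR x4 OR x5) AND (NOT x1 OR x4 OR x5) AND (NOT x5 OR x2 OR x5 OR x1) AND (NOT x5 OR NOT x4)   — distribute OR over AND
≡ (NOT x2 OR x4 OR x5) AND (NOT x1 OR x4 OR x5) AND (NOT x5 OR NOT x4)   — simplify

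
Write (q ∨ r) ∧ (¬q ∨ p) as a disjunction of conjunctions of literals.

(q ∨ r) ∧ (¬q ∨ p)
⇔ (q ∧ ¬q) ∨ (q ∧ p) ∨ (r ∧ ¬q) ∨ (r ∧ p)   [distribute ∧ over ∨]
⇔ (q ∧ p) ∨ (r ∧ ¬q) ∨ (r ∧ p)   [simplify]

(q ∧ p) ∨ (r ∧ ¬q) ∨ (r ∧ p)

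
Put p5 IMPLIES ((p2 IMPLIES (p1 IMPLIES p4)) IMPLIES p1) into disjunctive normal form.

p5 IMPLIES ((p2 IMPLIES (p1 IMPLIES p4)) IMPLIES p1)
≡ NOT p5 OR ((p2 IMPLIES (p1 IMPLIES p4)) IMPLIES p1)   [eliminate IMPLIES]
≡ NOT p5 OR NOT (p2 IMPLIES (p1 IMPLIES p4)) OR p1   [eliminate IMPLIES]
≡ NOT p5 OR NOT (NOT p2 OR (p1 IMPLIES p4)) OR p1   [eliminate IMPLIES]
≡ NOT p5 OR NOT (NOT p2 OR NOT p1 OR p4) OR p1   [eliminate IMPLIES]
≡ NOT p5 OR (NOT NOT p2 AND NOT NOT p1 AND NOT p4) OR p1   [De Morgan]
≡ NOT p5 OR (p2 AND NOT NOT p1 AND NOT p4) OR p1   [double negation]
≡ NOT p5 OR (p2 AND p1 AND NOT p4) OR p1   [double negation]
≡ NOT p5 OR p1   [simplify]

NOT p5 OR p1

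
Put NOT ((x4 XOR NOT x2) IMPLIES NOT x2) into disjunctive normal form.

NOT ((x4 XOR NOT x2) IMPLIES NOT x2)
≡ NOT (NOT (x4 XOR NOT x2) OR NOT x2)   [eliminate IMPLIES]
≡ NOT (NOT ((x4 AND NOT NOT x2) OR (NOT x4 AND NOT x2)) OR NOT x2)   [expand XOR]
≡ NOT NOT ((x4 AND NOT NOT x2) OR (NOT x4 AND NOT x2)) AND NOT NOT x2   [De Morgan]
≡ ((x4 AND NOT NOT x2) OR (NOT x4 AND NOT x2)) AND NOT NOT x2   [double negation]
≡ ((x4 AND x2) OR (NOT x4 AND NOT x2)) AND NOT NOT x2   [double negation]
≡ ((x4 AND x2) OR (NOT x4 AND NOT x2)) AND x2   [double negation]
≡ (x4 AND x2 AND x2) OR (NOT x4 AND NOT x2 AND x2)   [distribute AND over OR]
≡ x4 AND x2   [simplify]

x4 AND x2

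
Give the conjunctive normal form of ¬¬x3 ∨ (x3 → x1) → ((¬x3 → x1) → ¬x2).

(¬x3 ∨ ¬x2) ∧ (¬x1 ∨ ¬x2)

¬¬x3 ∨ (x3 → x1) → ((¬x3 → x1) → ¬x2)
≡ ¬(¬¬x3 ∨ (x3 → x1)) ∨ ((¬x3 → x1) → ¬x2)   — eliminate →
≡ ¬(¬¬x3 ∨ ¬x3 ∨ x1) ∨ ((¬x3 → x1) → ¬x2)   — eliminate →
≡ ¬(¬¬x3 ∨ ¬x3 ∨ x1) ∨ ¬(¬x3 → x1) ∨ ¬x2   — eliminate →
≡ ¬(¬¬x3 ∨ ¬x3 ∨ x1) ∨ ¬(¬¬x3 ∨ x1) ∨ ¬x2   — eliminate →
≡ ¬¬¬x3 ∧ ¬¬x3 ∧ ¬x1 ∨ ¬(¬¬x3 ∨ x1) ∨ ¬x2   — De Morgan
≡ ¬x3 ∧ ¬¬x3 ∧ ¬x1 ∨ ¬(¬¬x3 ∨ x1) ∨ ¬x2   — double negation
≡ ¬x3 ∧ x3 ∧ ¬x1 ∨ ¬(¬¬x3 ∨ x1) ∨ ¬x2   — double negation
≡ ¬x3 ∧ x3 ∧ ¬x1 ∨ ¬¬¬x3 ∧ ¬x1 ∨ ¬x2   — De Morgan
≡ ¬x3 ∧ x3 ∧ ¬x1 ∨ ¬x3 ∧ ¬x1 ∨ ¬x2   — double negation
≡ (¬x3 ∨ ¬x3 ∨ ¬x2) ∧ (¬x3 ∨ ¬x1 ∨ ¬x2) ∧ (x3 ∨ ¬x3 ∨ ¬x2) ∧ (x3 ∨ ¬x1 ∨ ¬x2) ∧ (¬x1 ∨ ¬x3 ∨ ¬x2) ∧ (¬x1 ∨ ¬x1 ∨ ¬x2)   — distribute ∨ over ∧
≡ (¬x3 ∨ ¬x2) ∧ (¬x1 ∨ ¬x2)   — simplify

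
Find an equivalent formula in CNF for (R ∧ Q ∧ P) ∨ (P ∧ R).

R ∧ P

(R ∧ Q ∧ P) ∨ (P ∧ R)
≡ (R ∨ P) ∧ (R ∨ R) ∧ (Q ∨ P) ∧ (Q ∨ R) ∧ (P ∨ P) ∧ (P ∨ R)   (distribute ∨ over ∧)
≡ R ∧ P   (simplify)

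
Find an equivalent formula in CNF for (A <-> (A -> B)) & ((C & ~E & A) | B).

(A <-> (A -> B)) & ((C & ~E & A) | B)
≡ (A -> (A -> B)) & ((A -> B) -> A) & ((C & ~E & A) | B)
≡ (~A | (A -> B)) & ((A -> B) -> A) & ((C & ~E & A) | B)
≡ (~A | ~A | B) & ((A -> B) -> A) & ((C & ~E & A) | B)
≡ (~A | ~A | B) & (~(A -> B) | A) & ((C & ~E & A) | B)
≡ (~A | ~A | B) & (~(~A | B) | A) & ((C & ~E & A) | B)
≡ (~A | ~A | B) & ((~~A & ~B) | A) & ((C & ~E & A) | B)
≡ (~A | ~A | B) & ((A & ~B) | A) & ((C & ~E & A) | B)
≡ (~A | ~A | B) & (A | A) & (~B | A) & (C | B) & (~E | B) & (A | B)
≡ (~A | B) & A & (C | B) & (~E | B)

(~A | B) & A & (C | B) & (~E | B)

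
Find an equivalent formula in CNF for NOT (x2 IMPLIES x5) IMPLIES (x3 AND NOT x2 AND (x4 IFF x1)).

NOT x2 OR x5

NOT (x2 IMPLIES x5) IMPLIES (x3 AND NOT x2 AND (x4 IFF x1))
≡ NOT NOT (x2 IMPLIES x5) OR (x3 AND NOT x2 AND (x4 IFF x1))   — eliminate IMPLIES
≡ NOT NOT (NOT x2 OR x5) OR (x3 AND NOT x2 AND (x4 IFF x1))   — eliminate IMPLIES
≡ NOT NOT (NOT x2 OR x5) OR (x3 AND NOT x2 AND (x4 IMPLIES x1) AND (x1 IMPLIES x4))   — eliminate IFF
≡ NOT NOT (NOT x2 OR x5) OR (x3 AND NOT x2 AND (NOT x4 OR x1) AND (x1 IMPLIES x4))   — eliminate IMPLIES
≡ NOT NOT (NOT x2 OR x5) OR (x3 AND NOT x2 AND (NOT x4 OR x1) AND (NOT x1 OR x4))   — eliminate IMPLIES
≡ NOT x2 OR x5 OR (x3 AND NOT x2 AND (NOT x4 OR x1) AND (NOT x1 OR x4))   — double negation
≡ (NOT x2 OR x5 OR x3) AND (NOT x2 OR x5 OR NOT x2) AND (NOT x2 OR x5 OR NOT x4 OR x1) AND (NOT x2 OR x5 OR NOT x1 OR x4)   — distribute OR over AND
≡ NOT x2 OR x5   — simplify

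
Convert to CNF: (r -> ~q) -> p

(r -> ~q) -> p
= ~(r -> ~q) | p   — eliminate ->
= ~(~r | ~q) | p   — eliminate ->
= (~~r & ~~q) | p   — De Morgan
= (r & ~~q) | p   — double negation
= (r & q) | p   — double negation
= (r | p) & (q | p)   — distribute | over &

(r | p) & (q | p)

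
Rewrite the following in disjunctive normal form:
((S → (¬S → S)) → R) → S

(¬S ∧ ¬R) ∨ S

((S → (¬S → S)) → R) → S
≡ ¬((S → (¬S → S)) → R) ∨ S   [eliminate →]
≡ ¬(¬(S → (¬S → S)) ∨ R) ∨ S   [eliminate →]
≡ ¬(¬(¬S ∨ (¬S → S)) ∨ R) ∨ S   [eliminate →]
≡ ¬(¬(¬S ∨ ¬¬S ∨ S) ∨ R) ∨ S   [eliminate →]
≡ (¬¬(¬S ∨ ¬¬S ∨ S) ∧ ¬R) ∨ S   [De Morgan]
≡ ((¬S ∨ ¬¬S ∨ S) ∧ ¬R) ∨ S   [double negation]
≡ ((¬S ∨ S ∨ S) ∧ ¬R) ∨ S   [double negation]
≡ (¬S ∧ ¬R) ∨ (S ∧ ¬R) ∨ (S ∧ ¬R) ∨ S   [distribute ∧ over ∨]
≡ (¬S ∧ ¬R) ∨ S   [simplify]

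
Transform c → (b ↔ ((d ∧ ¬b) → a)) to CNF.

c → (b ↔ ((d ∧ ¬b) → a))
= ¬c ∨ (b ↔ ((d ∧ ¬b) → a))   — eliminate →
= ¬c ∨ ((b → ((d ∧ ¬b) → a)) ∧ (((d ∧ ¬b) → a) → b))   — eliminate ↔
= ¬c ∨ ((¬b ∨ ((d ∧ ¬b) → a)) ∧ (((d ∧ ¬b) → a) → b))   — eliminate →
= ¬c ∨ ((¬b ∨ ¬(d ∧ ¬b) ∨ a) ∧ (((d ∧ ¬b) → a) → b))   — eliminate →
= ¬c ∨ ((¬b ∨ ¬(d ∧ ¬b) ∨ a) ∧ (¬((d ∧ ¬b) → a) ∨ b))   — eliminate →
= ¬c ∨ ((¬b ∨ ¬(d ∧ ¬b) ∨ a) ∧ (¬(¬(d ∧ ¬b) ∨ a) ∨ b))   — eliminate →
= ¬c ∨ ((¬b ∨ ¬d ∨ ¬¬b ∨ a) ∧ (¬(¬(d ∧ ¬b) ∨ a) ∨ b))   — De Morgan
= ¬c ∨ ((¬b ∨ ¬d ∨ b ∨ a) ∧ (¬(¬(d ∧ ¬b) ∨ a) ∨ b))   — double negation
= ¬c ∨ ((¬b ∨ ¬d ∨ b ∨ a) ∧ ((¬¬(d ∧ ¬b) ∧ ¬a) ∨ b))   — De Morgan
= ¬c ∨ ((¬b ∨ ¬d ∨ b ∨ a) ∧ ((d ∧ ¬b ∧ ¬a) ∨ b))   — double negation
= (¬c ∨ ¬b ∨ ¬d ∨ b ∨ a) ∧ (¬c ∨ d ∨ b) ∧ (¬c ∨ ¬b ∨ b) ∧ (¬c ∨ ¬a ∨ b)   — distribute ∨ over ∧
= (¬c ∨ d ∨ b) ∧ (¬c ∨ ¬a ∨ b)   — simplify

(¬c ∨ d ∨ b) ∧ (¬c ∨ ¬a ∨ b)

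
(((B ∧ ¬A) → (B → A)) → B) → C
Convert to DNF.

¬B ∨ C

(((B ∧ ¬A) → (B → A)) → B) → C
≡ ¬(((B ∧ ¬A) → (B → A)) → B) ∨ C   [eliminate →]
≡ ¬(¬((B ∧ ¬A) → (B → A)) ∨ B) ∨ C   [eliminate →]
≡ ¬(¬(¬(B ∧ ¬A) ∨ (B → A)) ∨ B) ∨ C   [eliminate →]
≡ ¬(¬(¬(B ∧ ¬A) ∨ ¬B ∨ A) ∨ B) ∨ C   [eliminate →]
≡ (¬¬(¬(B ∧ ¬A) ∨ ¬B ∨ A) ∧ ¬B) ∨ C   [De Morgan]
≡ ((¬(B ∧ ¬A) ∨ ¬B ∨ A) ∧ ¬B) ∨ C   [double negation]
≡ ((¬B ∨ ¬¬A ∨ ¬B ∨ A) ∧ ¬B) ∨ C   [De Morgan]
≡ ((¬B ∨ A ∨ ¬B ∨ A) ∧ ¬B) ∨ C   [double negation]
≡ (¬B ∧ ¬B) ∨ (A ∧ ¬B) ∨ (¬B ∧ ¬B) ∨ (A ∧ ¬B) ∨ C   [distribute ∧ over ∨]
≡ ¬B ∨ C   [simplify]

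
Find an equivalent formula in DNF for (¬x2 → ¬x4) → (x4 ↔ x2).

(¬x2 → ¬x4) → (x4 ↔ x2)
= ¬(¬x2 → ¬x4) ∨ (x4 ↔ x2)
= ¬(¬¬x2 ∨ ¬x4) ∨ (x4 ↔ x2)
= ¬(¬¬x2 ∨ ¬x4) ∨ ((x4 → x2) ∧ (x2 → x4))
= ¬(¬¬x2 ∨ ¬x4) ∨ ((¬x4 ∨ x2) ∧ (x2 → x4))
= ¬(¬¬x2 ∨ ¬x4) ∨ ((¬x4 ∨ x2) ∧ (¬x2 ∨ x4))
= (¬¬¬x2 ∧ ¬¬x4) ∨ ((¬x4 ∨ x2) ∧ (¬x2 ∨ x4))
= (¬x2 ∧ ¬¬x4) ∨ ((¬x4 ∨ x2) ∧ (¬x2 ∨ x4))
= (¬x2 ∧ x4) ∨ ((¬x4 ∨ x2) ∧ (¬x2 ∨ x4))
= (¬x2 ∧ x4) ∨ (¬x4 ∧ ¬x2) ∨ (¬x4 ∧ x4) ∨ (x2 ∧ ¬x2) ∨ (x2 ∧ x4)
= (¬x2 ∧ x4) ∨ (¬x4 ∧ ¬x2) ∨ (x2 ∧ x4)

(¬x2 ∧ x4) ∨ (¬x4 ∧ ¬x2) ∨ (x2 ∧ x4)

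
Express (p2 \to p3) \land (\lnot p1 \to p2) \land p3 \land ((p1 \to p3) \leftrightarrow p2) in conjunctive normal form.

(p2 \to p3) \land (\lnot p1 \to p2) \land p3 \land ((p1 \to p3) \leftrightarrow p2)
= (\lnot p2 \lor p3) \land (\lnot p1 \to p2) \land p3 \land ((p1 \to p3) \leftrightarrow p2)   [eliminate \to]
= (\lnot p2 \lor p3) \land (\lnot \lnot p1 \lor p2) \land p3 \land ((p1 \to p3) \leftrightarrow p2)   [eliminate \to]
= (\lnot p2 \lor p3) \land (\lnot \lnot p1 \lor p2) \land p3 \land ((p1 \to p3) \to p2) \land (p2 \to (p1 \to p3))   [eliminate \leftrightarrow]
= (\lnot p2 \lor p3) \land (\lnot \lnot p1 \lor p2) \land p3 \land (\lnot (p1 \to p3) \lor p2) \land (p2 \to (p1 \to p3))   [eliminate \to]
= (\lnot p2 \lor p3) \land (\lnot \lnot p1 \lor p2) \land p3 \land (\lnot (\lnot p1 \lor p3) \lor p2) \land (p2 \to (p1 \to p3))   [eliminate \to]
= (\lnot p2 \lor p3) \land (\lnot \lnot p1 \lor p2) \land p3 \land (\lnot (\lnot p1 \lor p3) \lor p2) \land (\lnot p2 \lor (p1 \to p3))   [eliminate \to]
= (\lnot p2 \lor p3) \land (\lnot \lnot p1 \lor p2) \land p3 \land (\lnot (\lnot p1 \lor p3) \lor p2) \land (\lnot p2 \lor \lnot p1 \lor p3)   [eliminate \to]
= (\lnot p2 \lor p3) \land (p1 \lor p2) \land p3 \land (\lnot (\lnot p1 \lor p3) \lor p2) \land (\lnot p2 \lor \lnot p1 \lor p3)   [double negation]
= (\lnot p2 \lor p3) \land (p1 \lor p2) \land p3 \land ((\lnot \lnot p1 \land \lnot p3) \lor p2) \land (\lnot p2 \lor \lnot p1 \lor p3)   [De Morgan]
= (\lnot p2 \lor p3) \land (p1 \lor p2) \land p3 \land ((p1 \land \lnot p3) \lor p2) \land (\lnot p2 \lor \lnot p1 \lor p3)   [double negation]
= (\lnot p2 \lor p3) \land (p1 \lor p2) \land p3 \land (p1 \lor p2) \land (\lnot p3 \lor p2) \land (\lnot p2 \lor \lnot p1 \lor p3)   [distribute \lor over \land]
= (p1 \lor p2) \land p3 \land (\lnot p3 \lor p2)   [simplify]

(p1 \lor p2) \land p3 \land (\lnot p3 \lor p2)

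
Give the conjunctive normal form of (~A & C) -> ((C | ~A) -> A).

A | ~C

(~A & C) -> ((C | ~A) -> A)
= ~(~A & C) | ((C | ~A) -> A)   (eliminate ->)
= ~(~A & C) | ~(C | ~A) | A   (eliminate ->)
= ~~A | ~C | ~(C | ~A) | A   (De Morgan)
= A | ~C | ~(C | ~A) | A   (double negation)
= A | ~C | (~C & ~~A) | A   (De Morgan)
= A | ~C | (~C & A) | A   (double negation)
= (A | ~C | ~C | A) & (A | ~C | A | A)   (distribute | over &)
= A | ~C   (simplify)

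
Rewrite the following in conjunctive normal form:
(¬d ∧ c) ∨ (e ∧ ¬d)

¬d ∧ (c ∨ e)

(¬d ∧ c) ∨ (e ∧ ¬d)
⇔ (¬d ∨ e) ∧ (¬d ∨ ¬d) ∧ (c ∨ e) ∧ (c ∨ ¬d)   (distribute ∨ over ∧)
⇔ ¬d ∧ (c ∨ e)   (simplify)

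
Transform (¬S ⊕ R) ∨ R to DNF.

(¬S ⊕ R) ∨ R
= (¬S ∧ ¬R) ∨ (¬¬S ∧ R) ∨ R   (expand ⊕)
= (¬S ∧ ¬R) ∨ (S ∧ R) ∨ R   (double negation)
= (¬S ∧ ¬R) ∨ R   (simplify)

(¬S ∧ ¬R) ∨ R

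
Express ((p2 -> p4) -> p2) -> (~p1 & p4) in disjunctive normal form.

~p2 | (~p1 & p4)

((p2 -> p4) -> p2) -> (~p1 & p4)
⇔ ~((p2 -> p4) -> p2) | (~p1 & p4)   (eliminate ->)
⇔ ~(~(p2 -> p4) | p2) | (~p1 & p4)   (eliminate ->)
⇔ ~(~(~p2 | p4) | p2) | (~p1 & p4)   (eliminate ->)
⇔ (~~(~p2 | p4) & ~p2) | (~p1 & p4)   (De Morgan)
⇔ ((~p2 | p4) & ~p2) | (~p1 & p4)   (double negation)
⇔ (~p2 & ~p2) | (p4 & ~p2) | (~p1 & p4)   (distribute & over |)
⇔ ~p2 | (~p1 & p4)   (simplify)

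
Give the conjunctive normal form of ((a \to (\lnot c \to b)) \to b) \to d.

((a \to (\lnot c \to b)) \to b) \to d
= \lnot ((a \to (\lnot c \to b)) \to b) \lor d
= \lnot (\lnot (a \to (\lnot c \to b)) \lor b) \lor d
= \lnot (\lnot (\lnot a \lor (\lnot c \to b)) \lor b) \lor d
= \lnot (\lnot (\lnot a \lor \lnot \lnot c \lor b) \lor b) \lor d
= (\lnot \lnot (\lnot a \lor \lnot \lnot c \lor b) \land \lnot b) \lor d
= ((\lnot a \lor \lnot \lnot c \lor b) \land \lnot b) \lor d
= ((\lnot a \lor c \lor b) \land \lnot b) \lor d
= (\lnot a \lor c \lor b \lor d) \land (\lnot b \lor d)

(\lnot a \lor c \lor b \lor d) \land (\lnot b \lor d)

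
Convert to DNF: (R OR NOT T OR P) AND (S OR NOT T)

(R OR NOT T OR P) AND (S OR NOT T)
= (R AND S) OR (R AND NOT T) OR (NOT T AND S) OR (NOT T AND NOT T) OR (P AND S) OR (P AND NOT T)   — distribute AND over OR
= (R AND S) OR NOT T OR (P AND S)   — simplify

(R AND S) OR NOT T OR (P AND S)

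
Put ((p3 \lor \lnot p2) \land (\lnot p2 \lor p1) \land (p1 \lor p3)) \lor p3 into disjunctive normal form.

((p3 \lor \lnot p2) \land (\lnot p2 \lor p1) \land (p1 \lor p3)) \lor p3
⇔ (p3 \land \lnot p2 \land p1) \lor (p3 \land \lnot p2 \land p3) \lor (p3 \land p1 \land p1) \lor (p3 \land p1 \land p3) \lor (\lnot p2 \land \lnot p2 \land p1) \lor (\lnot p2 \land \lnot p2 \land p3) \lor (\lnot p2 \land p1 \land p1) \lor (\lnot p2 \land p1 \land p3) \lor p3   [distribute \land over \lor]
⇔ (\lnot p2 \land p1) \lor p3   [simplify]

(\lnot p2 \land p1) \lor p3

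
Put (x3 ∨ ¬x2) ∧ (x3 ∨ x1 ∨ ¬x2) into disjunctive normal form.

x3 ∨ ¬x2

(x3 ∨ ¬x2) ∧ (x3 ∨ x1 ∨ ¬x2)
≡ (x3 ∧ x3) ∨ (x3 ∧ x1) ∨ (x3 ∧ ¬x2) ∨ (¬x2 ∧ x3) ∨ (¬x2 ∧ x1) ∨ (¬x2 ∧ ¬x2)   [distribute ∧ over ∨]
≡ x3 ∨ ¬x2   [simplify]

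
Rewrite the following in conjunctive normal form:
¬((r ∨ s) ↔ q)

¬((r ∨ s) ↔ q)
= ¬(((r ∨ s) → q) ∧ (q → (r ∨ s)))   [eliminate ↔]
= ¬((¬(r ∨ s) ∨ q) ∧ (q → (r ∨ s)))   [eliminate →]
= ¬((¬(r ∨ s) ∨ q) ∧ (¬q ∨ r ∨ s))   [eliminate →]
= ¬(¬(r ∨ s) ∨ q) ∨ ¬(¬q ∨ r ∨ s)   [De Morgan]
= (¬¬(r ∨ s) ∧ ¬q) ∨ ¬(¬q ∨ r ∨ s)   [De Morgan]
= ((r ∨ s) ∧ ¬q) ∨ ¬(¬q ∨ r ∨ s)   [double negation]
= ((r ∨ s) ∧ ¬q) ∨ (¬¬q ∧ ¬r ∧ ¬s)   [De Morgan]
= ((r ∨ s) ∧ ¬q) ∨ (q ∧ ¬r ∧ ¬s)   [double negation]
= (r ∨ s ∨ q) ∧ (r ∨ s ∨ ¬r) ∧ (r ∨ s ∨ ¬s) ∧ (¬q ∨ q) ∧ (¬q ∨ ¬r) ∧ (¬q ∨ ¬s)   [distribute ∨ over ∧]
= (r ∨ s ∨ q) ∧ (¬q ∨ ¬r) ∧ (¬q ∨ ¬s)   [simplify]

(r ∨ s ∨ q) ∧ (¬q ∨ ¬r) ∧ (¬q ∨ ¬s)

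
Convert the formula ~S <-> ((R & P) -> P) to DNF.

(~R & ~S) | (~P & ~S) | (P & ~S)

~S <-> ((R & P) -> P)
≡ (~S -> ((R & P) -> P)) & (((R & P) -> P) -> ~S)   — eliminate <->
≡ (~~S | ((R & P) -> P)) & (((R & P) -> P) -> ~S)   — eliminate ->
≡ (~~S | ~(R & P) | P) & (((R & P) -> P) -> ~S)   — eliminate ->
≡ (~~S | ~(R & P) | P) & (~((R & P) -> P) | ~S)   — eliminate ->
≡ (~~S | ~(R & P) | P) & (~(~(R & P) | P) | ~S)   — eliminate ->
≡ (S | ~(R & P) | P) & (~(~(R & P) | P) | ~S)   — double negation
≡ (S | ~R | ~P | P) & (~(~(R & P) | P) | ~S)   — De Morgan
≡ (S | ~R | ~P | P) & ((~~(R & P) & ~P) | ~S)   — De Morgan
≡ (S | ~R | ~P | P) & ((R & P & ~P) | ~S)   — double negation
≡ (S & R & P & ~P) | (S & ~S) | (~R & R & P & ~P) | (~R & ~S) | (~P & R & P & ~P) | (~P & ~S) | (P & R & P & ~P) | (P & ~S)   — distribute & over |
≡ (~R & ~S) | (~P & ~S) | (P & ~S)   — simplify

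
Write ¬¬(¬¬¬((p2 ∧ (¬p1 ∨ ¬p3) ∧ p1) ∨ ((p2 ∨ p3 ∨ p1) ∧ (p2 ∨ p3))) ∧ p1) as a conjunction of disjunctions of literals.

¬p2 ∧ ¬p3 ∧ p1

¬¬(¬¬¬((p2 ∧ (¬p1 ∨ ¬p3) ∧ p1) ∨ ((p2 ∨ p3 ∨ p1) ∧ (p2 ∨ p3))) ∧ p1)
≡ ¬¬¬((p2 ∧ (¬p1 ∨ ¬p3) ∧ p1) ∨ ((p2 ∨ p3 ∨ p1) ∧ (p2 ∨ p3))) ∧ p1   — double negation
≡ ¬((p2 ∧ (¬p1 ∨ ¬p3) ∧ p1) ∨ ((p2 ∨ p3 ∨ p1) ∧ (p2 ∨ p3))) ∧ p1   — double negation
≡ ¬(p2 ∧ (¬p1 ∨ ¬p3) ∧ p1) ∧ ¬((p2 ∨ p3 ∨ p1) ∧ (p2 ∨ p3)) ∧ p1   — De Morgan
≡ (¬p2 ∨ ¬(¬p1 ∨ ¬p3) ∨ ¬p1) ∧ ¬((p2 ∨ p3 ∨ p1) ∧ (p2 ∨ p3)) ∧ p1   — De Morgan
≡ (¬p2 ∨ (¬¬p1 ∧ ¬¬p3) ∨ ¬p1) ∧ ¬((p2 ∨ p3 ∨ p1) ∧ (p2 ∨ p3)) ∧ p1   — De Morgan
≡ (¬p2 ∨ (p1 ∧ ¬¬p3) ∨ ¬p1) ∧ ¬((p2 ∨ p3 ∨ p1) ∧ (p2 ∨ p3)) ∧ p1   — double negation
≡ (¬p2 ∨ (p1 ∧ p3) ∨ ¬p1) ∧ ¬((p2 ∨ p3 ∨ p1) ∧ (p2 ∨ p3)) ∧ p1   — double negation
≡ (¬p2 ∨ (p1 ∧ p3) ∨ ¬p1) ∧ (¬(p2 ∨ p3 ∨ p1) ∨ ¬(p2 ∨ p3)) ∧ p1   — De Morgan
≡ (¬p2 ∨ (p1 ∧ p3) ∨ ¬p1) ∧ ((¬p2 ∧ ¬p3 ∧ ¬p1) ∨ ¬(p2 ∨ p3)) ∧ p1   — De Morgan
≡ (¬p2 ∨ (p1 ∧ p3) ∨ ¬p1) ∧ ((¬p2 ∧ ¬p3 ∧ ¬p1) ∨ (¬p2 ∧ ¬p3)) ∧ p1   — De Morgan
≡ (¬p2 ∨ p1 ∨ ¬p1) ∧ (¬p2 ∨ p3 ∨ ¬p1) ∧ (¬p2 ∨ ¬p2) ∧ (¬p2 ∨ ¬p3) ∧ (¬p3 ∨ ¬p2) ∧ (¬p3 ∨ ¬p3) ∧ (¬p1 ∨ ¬p2) ∧ (¬p1 ∨ ¬p3) ∧ p1   — distribute ∨ over ∧
≡ ¬p2 ∧ ¬p3 ∧ p1   — simplify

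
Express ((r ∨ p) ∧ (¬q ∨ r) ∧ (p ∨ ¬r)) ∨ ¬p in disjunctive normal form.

((r ∨ p) ∧ (¬q ∨ r) ∧ (p ∨ ¬r)) ∨ ¬p
≡ (r ∧ ¬q ∧ p) ∨ (r ∧ ¬q ∧ ¬r) ∨ (r ∧ r ∧ p) ∨ (r ∧ r ∧ ¬r) ∨ (p ∧ ¬q ∧ p) ∨ (p ∧ ¬q ∧ ¬r) ∨ (p ∧ r ∧ p) ∨ (p ∧ r ∧ ¬r) ∨ ¬p
≡ (r ∧ p) ∨ (p ∧ ¬q) ∨ ¬p

(r ∧ p) ∨ (p ∧ ¬q) ∨ ¬p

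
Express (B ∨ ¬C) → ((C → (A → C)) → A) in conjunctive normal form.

(¬B ∨ A) ∧ (C ∨ A)

(B ∨ ¬C) → ((C → (A → C)) → A)
≡ ¬(B ∨ ¬C) ∨ ((C → (A → C)) → A)
≡ ¬(B ∨ ¬C) ∨ ¬(C → (A → C)) ∨ A
≡ ¬(B ∨ ¬C) ∨ ¬(¬C ∨ (A → C)) ∨ A
≡ ¬(B ∨ ¬C) ∨ ¬(¬C ∨ ¬A ∨ C) ∨ A
≡ (¬B ∧ ¬¬C) ∨ ¬(¬C ∨ ¬A ∨ C) ∨ A
≡ (¬B ∧ C) ∨ ¬(¬C ∨ ¬A ∨ C) ∨ A
≡ (¬B ∧ C) ∨ (¬¬C ∧ ¬¬A ∧ ¬C) ∨ A
≡ (¬B ∧ C) ∨ (C ∧ ¬¬A ∧ ¬C) ∨ A
≡ (¬B ∧ C) ∨ (C ∧ A ∧ ¬C) ∨ A
≡ (¬B ∨ C ∨ A) ∧ (¬B ∨ A ∨ A) ∧ (¬B ∨ ¬C ∨ A) ∧ (C ∨ C ∨ A) ∧ (C ∨ A ∨ A) ∧ (C ∨ ¬C ∨ A)
≡ (¬B ∨ A) ∧ (C ∨ A)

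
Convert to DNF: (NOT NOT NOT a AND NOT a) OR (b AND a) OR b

(NOT NOT NOT a AND NOT a) OR (b AND a) OR b
⇔ (NOT a AND NOT a) OR (b AND a) OR b   (double negation)
⇔ NOT a OR b   (simplify)

NOT a OR b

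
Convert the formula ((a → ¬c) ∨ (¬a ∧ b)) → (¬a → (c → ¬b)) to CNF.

((a → ¬c) ∨ (¬a ∧ b)) → (¬a → (c → ¬b))
= ¬((a → ¬c) ∨ (¬a ∧ b)) ∨ (¬a → (c → ¬b))
= ¬(¬a ∨ ¬c ∨ (¬a ∧ b)) ∨ (¬a → (c → ¬b))
= ¬(¬a ∨ ¬c ∨ (¬a ∧ b)) ∨ ¬¬a ∨ (c → ¬b)
= ¬(¬a ∨ ¬c ∨ (¬a ∧ b)) ∨ ¬¬a ∨ ¬c ∨ ¬b
= (¬¬a ∧ ¬¬c ∧ ¬(¬a ∧ b)) ∨ ¬¬a ∨ ¬c ∨ ¬b
= (a ∧ ¬¬c ∧ ¬(¬a ∧ b)) ∨ ¬¬a ∨ ¬c ∨ ¬b
= (a ∧ c ∧ ¬(¬a ∧ b)) ∨ ¬¬a ∨ ¬c ∨ ¬b
= (a ∧ c ∧ (¬¬a ∨ ¬b)) ∨ ¬¬a ∨ ¬c ∨ ¬b
= (a ∧ c ∧ (a ∨ ¬b)) ∨ ¬¬a ∨ ¬c ∨ ¬b
= (a ∧ c ∧ (a ∨ ¬b)) ∨ a ∨ ¬c ∨ ¬b
= (a ∨ a ∨ ¬c ∨ ¬b) ∧ (c ∨ a ∨ ¬c ∨ ¬b) ∧ (a ∨ ¬b ∨ a ∨ ¬c ∨ ¬b)
= a ∨ ¬c ∨ ¬b

a ∨ ¬c ∨ ¬b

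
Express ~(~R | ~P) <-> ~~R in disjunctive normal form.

~R | (R & P)

~(~R | ~P) <-> ~~R
≡ (~(~R | ~P) -> ~~R) & (~~R -> ~(~R | ~P))   [eliminate <->]
≡ (~~(~R | ~P) | ~~R) & (~~R -> ~(~R | ~P))   [eliminate ->]
≡ (~~(~R | ~P) | ~~R) & (~~~R | ~(~R | ~P))   [eliminate ->]
≡ (~R | ~P | ~~R) & (~~~R | ~(~R | ~P))   [double negation]
≡ (~R | ~P | R) & (~~~R | ~(~R | ~P))   [double negation]
≡ (~R | ~P | R) & (~R | ~(~R | ~P))   [double negation]
≡ (~R | ~P | R) & (~R | (~~R & ~~P))   [De Morgan]
≡ (~R | ~P | R) & (~R | (R & ~~P))   [double negation]
≡ (~R | ~P | R) & (~R | (R & P))   [double negation]
≡ (~R & ~R) | (~R & R & P) | (~P & ~R) | (~P & R & P) | (R & ~R) | (R & R & P)   [distribute & over |]
≡ ~R | (R & P)   [simplify]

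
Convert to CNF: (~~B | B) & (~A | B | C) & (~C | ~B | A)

(~~B | B) & (~A | B | C) & (~C | ~B | A)
≡ (B | B) & (~A | B | C) & (~C | ~B | A)   (double negation)
≡ B & (~C | ~B | A)   (simplify)

B & (~C | ~B | A)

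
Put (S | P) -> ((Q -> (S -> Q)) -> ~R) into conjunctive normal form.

(S | P) -> ((Q -> (S -> Q)) -> ~R)
= ~(S | P) | ((Q -> (S -> Q)) -> ~R)   [eliminate ->]
= ~(S | P) | ~(Q -> (S -> Q)) | ~R   [eliminate ->]
= ~(S | P) | ~(~Q | (S -> Q)) | ~R   [eliminate ->]
= ~(S | P) | ~(~Q | ~S | Q) | ~R   [eliminate ->]
= (~S & ~P) | ~(~Q | ~S | Q) | ~R   [De Morgan]
= (~S & ~P) | (~~Q & ~~S & ~Q) | ~R   [De Morgan]
= (~S & ~P) | (Q & ~~S & ~Q) | ~R   [double negation]
= (~S & ~P) | (Q & S & ~Q) | ~R   [double negation]
= (~S | Q | ~R) & (~S | S | ~R) & (~S | ~Q | ~R) & (~P | Q | ~R) & (~P | S | ~R) & (~P | ~Q | ~R)   [distribute | over &]
= (~S | Q | ~R) & (~S | ~Q | ~R) & (~P | Q | ~R) & (~P | S | ~R) & (~P | ~Q | ~R)   [simplify]

(~S | Q | ~R) & (~S | ~Q | ~R) & (~P | Q | ~R) & (~P | S | ~R) & (~P | ~Q | ~R)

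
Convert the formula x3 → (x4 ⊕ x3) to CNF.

x3 → (x4 ⊕ x3)
⇔ ¬x3 ∨ (x4 ⊕ x3)
⇔ ¬x3 ∨ ((x4 ∨ x3) ∧ ¬(x4 ∧ x3))
⇔ ¬x3 ∨ ((x4 ∨ x3) ∧ (¬x4 ∨ ¬x3))
⇔ (¬x3 ∨ x4 ∨ x3) ∧ (¬x3 ∨ ¬x4 ∨ ¬x3)
⇔ ¬x3 ∨ ¬x4

¬x3 ∨ ¬x4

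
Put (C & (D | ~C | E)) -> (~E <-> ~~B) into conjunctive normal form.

(C & (D | ~C | E)) -> (~E <-> ~~B)
≡ ~(C & (D | ~C | E)) | (~E <-> ~~B)   (eliminate ->)
≡ ~(C & (D | ~C | E)) | ((~E -> ~~B) & (~~B -> ~E))   (eliminate <->)
≡ ~(C & (D | ~C | E)) | ((~~E | ~~B) & (~~B -> ~E))   (eliminate ->)
≡ ~(C & (D | ~C | E)) | ((~~E | ~~B) & (~~~B | ~E))   (eliminate ->)
≡ ~C | ~(D | ~C | E) | ((~~E | ~~B) & (~~~B | ~E))   (De Morgan)
≡ ~C | (~D & ~~C & ~E) | ((~~E | ~~B) & (~~~B | ~E))   (De Morgan)
≡ ~C | (~D & C & ~E) | ((~~E | ~~B) & (~~~B | ~E))   (double negation)
≡ ~C | (~D & C & ~E) | ((E | ~~B) & (~~~B | ~E))   (double negation)
≡ ~C | (~D & C & ~E) | ((E | B) & (~~~B | ~E))   (double negation)
≡ ~C | (~D & C & ~E) | ((E | B) & (~B | ~E))   (double negation)
≡ (~C | ~D | E | B) & (~C | ~D | ~B | ~E) & (~C | C | E | B) & (~C | C | ~B | ~E) & (~C | ~E | E | B) & (~C | ~E | ~B | ~E)   (distribute | over &)
≡ (~C | ~D | E | B) & (~C | ~E | ~B)   (simplify)

(~C | ~D | E | B) & (~C | ~E | ~B)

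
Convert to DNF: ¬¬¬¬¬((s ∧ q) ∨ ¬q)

¬¬¬¬¬((s ∧ q) ∨ ¬q)
⇔ ¬¬¬((s ∧ q) ∨ ¬q)   [double negation]
⇔ ¬((s ∧ q) ∨ ¬q)   [double negation]
⇔ ¬(s ∧ q) ∧ ¬¬q   [De Morgan]
⇔ (¬s ∨ ¬q) ∧ ¬¬q   [De Morgan]
⇔ (¬s ∨ ¬q) ∧ q   [double negation]
⇔ (¬s ∧ q) ∨ (¬q ∧ q)   [distribute ∧ over ∨]
⇔ ¬s ∧ q   [simplify]

¬s ∧ q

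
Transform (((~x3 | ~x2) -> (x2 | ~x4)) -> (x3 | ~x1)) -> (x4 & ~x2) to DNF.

(x2 & ~x3 & x1) | (~x4 & ~x3 & x1) | (x4 & ~x2)

(((~x3 | ~x2) -> (x2 | ~x4)) -> (x3 | ~x1)) -> (x4 & ~x2)
≡ ~(((~x3 | ~x2) -> (x2 | ~x4)) -> (x3 | ~x1)) | (x4 & ~x2)
≡ ~(~((~x3 | ~x2) -> (x2 | ~x4)) | x3 | ~x1) | (x4 & ~x2)
≡ ~(~(~(~x3 | ~x2) | x2 | ~x4) | x3 | ~x1) | (x4 & ~x2)
≡ (~~(~(~x3 | ~x2) | x2 | ~x4) & ~x3 & ~~x1) | (x4 & ~x2)
≡ ((~(~x3 | ~x2) | x2 | ~x4) & ~x3 & ~~x1) | (x4 & ~x2)
≡ (((~~x3 & ~~x2) | x2 | ~x4) & ~x3 & ~~x1) | (x4 & ~x2)
≡ (((x3 & ~~x2) | x2 | ~x4) & ~x3 & ~~x1) | (x4 & ~x2)
≡ (((x3 & x2) | x2 | ~x4) & ~x3 & ~~x1) | (x4 & ~x2)
≡ (((x3 & x2) | x2 | ~x4) & ~x3 & x1) | (x4 & ~x2)
≡ (x3 & x2 & ~x3 & x1) | (x2 & ~x3 & x1) | (~x4 & ~x3 & x1) | (x4 & ~x2)
≡ (x2 & ~x3 & x1) | (~x4 & ~x3 & x1) | (x4 & ~x2)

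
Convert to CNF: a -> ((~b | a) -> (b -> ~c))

a -> ((~b | a) -> (b -> ~c))
≡ ~a | ((~b | a) -> (b -> ~c))   — eliminate ->
≡ ~a | ~(~b | a) | (b -> ~c)   — eliminate ->
≡ ~a | ~(~b | a) | ~b | ~c   — eliminate ->
≡ ~a | (~~b & ~a) | ~b | ~c   — De Morgan
≡ ~a | (b & ~a) | ~b | ~c   — double negation
≡ (~a | b | ~b | ~c) & (~a | ~a | ~b | ~c)   — distribute | over &
≡ ~a | ~b | ~c   — simplify

~a | ~b | ~c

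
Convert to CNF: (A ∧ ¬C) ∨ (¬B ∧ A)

A ∧ (¬C ∨ ¬B)

(A ∧ ¬C) ∨ (¬B ∧ A)
≡ (A ∨ ¬B) ∧ (A ∨ A) ∧ (¬C ∨ ¬B) ∧ (¬C ∨ A)   [distribute ∨ over ∧]
≡ A ∧ (¬C ∨ ¬B)   [simplify]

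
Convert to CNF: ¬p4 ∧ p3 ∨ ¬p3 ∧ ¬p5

¬p4 ∧ p3 ∨ ¬p3 ∧ ¬p5
≡ (¬p4 ∨ ¬p3) ∧ (¬p4 ∨ ¬p5) ∧ (p3 ∨ ¬p3) ∧ (p3 ∨ ¬p5)   [distribute ∨ over ∧]
≡ (¬p4 ∨ ¬p3) ∧ (¬p4 ∨ ¬p5) ∧ (p3 ∨ ¬p5)   [simplify]

(¬p4 ∨ ¬p3) ∧ (¬p4 ∨ ¬p5) ∧ (p3 ∨ ¬p5)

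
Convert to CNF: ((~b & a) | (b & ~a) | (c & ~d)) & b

((~b & a) | (b & ~a) | (c & ~d)) & b
⇔ (~b | b | c) & (~b | b | ~d) & (~b | ~a | c) & (~b | ~a | ~d) & (a | b | c) & (a | b | ~d) & (a | ~a | c) & (a | ~a | ~d) & b   [distribute | over &]
⇔ (~b | ~a | c) & (~b | ~a | ~d) & b   [simplify]

(~b | ~a | c) & (~b | ~a | ~d) & b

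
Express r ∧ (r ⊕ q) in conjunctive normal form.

r ∧ (¬r ∨ ¬q)

r ∧ (r ⊕ q)
⇔ r ∧ (r ∨ q) ∧ ¬(r ∧ q)   [expand ⊕]
⇔ r ∧ (r ∨ q) ∧ (¬r ∨ ¬q)   [De Morgan]
⇔ r ∧ (¬r ∨ ¬q)   [simplify]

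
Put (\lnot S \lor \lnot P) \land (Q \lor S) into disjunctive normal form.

(\lnot S \land Q) \lor (\lnot P \land Q) \lor (\lnot P \land S)

(\lnot S \lor \lnot P) \land (Q \lor S)
≡ (\lnot S \land Q) \lor (\lnot S \land S) \lor (\lnot P \land Q) \lor (\lnot P \land S)   (distribute \land over \lor)
≡ (\lnot S \land Q) \lor (\lnot P \land Q) \lor (\lnot P \land S)   (simplify)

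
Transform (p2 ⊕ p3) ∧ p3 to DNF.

(p2 ⊕ p3) ∧ p3
≡ ((p2 ∧ ¬p3) ∨ (¬p2 ∧ p3)) ∧ p3   [expand ⊕]
≡ (p2 ∧ ¬p3 ∧ p3) ∨ (¬p2 ∧ p3 ∧ p3)   [distribute ∧ over ∨]
≡ ¬p2 ∧ p3   [simplify]

¬p2 ∧ p3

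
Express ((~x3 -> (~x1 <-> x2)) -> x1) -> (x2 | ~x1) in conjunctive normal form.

~x1 | x2

((~x3 -> (~x1 <-> x2)) -> x1) -> (x2 | ~x1)
= ~((~x3 -> (~x1 <-> x2)) -> x1) | x2 | ~x1   [eliminate ->]
= ~(~(~x3 -> (~x1 <-> x2)) | x1) | x2 | ~x1   [eliminate ->]
= ~(~(~~x3 | (~x1 <-> x2)) | x1) | x2 | ~x1   [eliminate ->]
= ~(~(~~x3 | ((~x1 -> x2) & (x2 -> ~x1))) | x1) | x2 | ~x1   [eliminate <->]
= ~(~(~~x3 | ((~~x1 | x2) & (x2 -> ~x1))) | x1) | x2 | ~x1   [eliminate ->]
= ~(~(~~x3 | ((~~x1 | x2) & (~x2 | ~x1))) | x1) | x2 | ~x1   [eliminate ->]
= (~~(~~x3 | ((~~x1 | x2) & (~x2 | ~x1))) & ~x1) | x2 | ~x1   [De Morgan]
= ((~~x3 | ((~~x1 | x2) & (~x2 | ~x1))) & ~x1) | x2 | ~x1   [double negation]
= ((x3 | ((~~x1 | x2) & (~x2 | ~x1))) & ~x1) | x2 | ~x1   [double negation]
= ((x3 | ((x1 | x2) & (~x2 | ~x1))) & ~x1) | x2 | ~x1   [double negation]
= (x3 | x1 | x2 | x2 | ~x1) & (x3 | ~x2 | ~x1 | x2 | ~x1) & (~x1 | x2 | ~x1)   [distribute | over &]
= ~x1 | x2   [simplify]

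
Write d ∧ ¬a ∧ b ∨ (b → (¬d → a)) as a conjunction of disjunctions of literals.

d ∨ ¬b ∨ a

d ∧ ¬a ∧ b ∨ (b → (¬d → a))
= d ∧ ¬a ∧ b ∨ ¬b ∨ (¬d → a)   [eliminate →]
= d ∧ ¬a ∧ b ∨ ¬b ∨ ¬¬d ∨ a   [eliminate →]
= d ∧ ¬a ∧ b ∨ ¬b ∨ d ∨ a   [double negation]
= (d ∨ ¬b ∨ d ∨ a) ∧ (¬a ∨ ¬b ∨ d ∨ a) ∧ (b ∨ ¬b ∨ d ∨ a)   [distribute ∨ over ∧]
= d ∨ ¬b ∨ a   [simplify]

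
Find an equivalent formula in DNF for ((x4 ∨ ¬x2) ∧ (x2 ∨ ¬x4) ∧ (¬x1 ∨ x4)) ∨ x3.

((x4 ∨ ¬x2) ∧ (x2 ∨ ¬x4) ∧ (¬x1 ∨ x4)) ∨ x3
≡ (x4 ∧ x2 ∧ ¬x1) ∨ (x4 ∧ x2 ∧ x4) ∨ (x4 ∧ ¬x4 ∧ ¬x1) ∨ (x4 ∧ ¬x4 ∧ x4) ∨ (¬x2 ∧ x2 ∧ ¬x1) ∨ (¬x2 ∧ x2 ∧ x4) ∨ (¬x2 ∧ ¬x4 ∧ ¬x1) ∨ (¬x2 ∧ ¬x4 ∧ x4) ∨ x3   [distribute ∧ over ∨]
≡ (x4 ∧ x2) ∨ (¬x2 ∧ ¬x4 ∧ ¬x1) ∨ x3   [simplify]

(x4 ∧ x2) ∨ (¬x2 ∧ ¬x4 ∧ ¬x1) ∨ x3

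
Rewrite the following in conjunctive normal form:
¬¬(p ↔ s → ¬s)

¬¬(p ↔ s → ¬s)
= ¬¬((p → (s → ¬s)) ∧ ((s → ¬s) → p))
= ¬¬((¬p ∨ (s → ¬s)) ∧ ((s → ¬s) → p))
= ¬¬((¬p ∨ ¬s ∨ ¬s) ∧ ((s → ¬s) → p))
= ¬¬((¬p ∨ ¬s ∨ ¬s) ∧ (¬(s → ¬s) ∨ p))
= ¬¬((¬p ∨ ¬s ∨ ¬s) ∧ (¬(¬s ∨ ¬s) ∨ p))
= (¬p ∨ ¬s ∨ ¬s) ∧ (¬(¬s ∨ ¬s) ∨ p)
= (¬p ∨ ¬s ∨ ¬s) ∧ (¬¬s ∧ ¬¬s ∨ p)
= (¬p ∨ ¬s ∨ ¬s) ∧ (s ∧ ¬¬s ∨ p)
= (¬p ∨ ¬s ∨ ¬s) ∧ (s ∧ s ∨ p)
= (¬p ∨ ¬s ∨ ¬s) ∧ (s ∨ p) ∧ (s ∨ p)
= (¬p ∨ ¬s) ∧ (s ∨ p)

(¬p ∨ ¬s) ∧ (s ∨ p)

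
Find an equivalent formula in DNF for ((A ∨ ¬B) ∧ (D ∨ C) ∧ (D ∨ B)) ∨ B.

((A ∨ ¬B) ∧ (D ∨ C) ∧ (D ∨ B)) ∨ B
≡ (A ∧ D ∧ D) ∨ (A ∧ D ∧ B) ∨ (A ∧ C ∧ D) ∨ (A ∧ C ∧ B) ∨ (¬B ∧ D ∧ D) ∨ (¬B ∧ D ∧ B) ∨ (¬B ∧ C ∧ D) ∨ (¬B ∧ C ∧ B) ∨ B   (distribute ∧ over ∨)
≡ (A ∧ D) ∨ (¬B ∧ D) ∨ B   (simplify)

(A ∧ D) ∨ (¬B ∧ D) ∨ B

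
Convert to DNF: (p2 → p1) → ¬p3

(p2 ∧ ¬p1) ∨ ¬p3

(p2 → p1) → ¬p3
≡ ¬(p2 → p1) ∨ ¬p3   [eliminate →]
≡ ¬(¬p2 ∨ p1) ∨ ¬p3   [eliminate →]
≡ (¬¬p2 ∧ ¬p1) ∨ ¬p3   [De Morgan]
≡ (p2 ∧ ¬p1) ∨ ¬p3   [double negation]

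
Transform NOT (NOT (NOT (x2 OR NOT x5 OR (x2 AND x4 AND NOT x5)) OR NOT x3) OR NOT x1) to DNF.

NOT (NOT (NOT (x2 OR NOT x5 OR (x2 AND x4 AND NOT x5)) OR NOT x3) OR NOT x1)
= NOT NOT (NOT (x2 OR NOT x5 OR (x2 AND x4 AND NOT x5)) OR NOT x3) AND NOT NOT x1   [De Morgan]
= (NOT (x2 OR NOT x5 OR (x2 AND x4 AND NOT x5)) OR NOT x3) AND NOT NOT x1   [double negation]
= ((NOT x2 AND NOT NOT x5 AND NOT (x2 AND x4 AND NOT x5)) OR NOT x3) AND NOT NOT x1   [De Morgan]
= ((NOT x2 AND x5 AND NOT (x2 AND x4 AND NOT x5)) OR NOT x3) AND NOT NOT x1   [double negation]
= ((NOT x2 AND x5 AND (NOT x2 OR NOT x4 OR NOT NOT x5)) OR NOT x3) AND NOT NOT x1   [De Morgan]
= ((NOT x2 AND x5 AND (NOT x2 OR NOT x4 OR x5)) OR NOT x3) AND NOT NOT x1   [double negation]
= ((NOT x2 AND x5 AND (NOT x2 OR NOT x4 OR x5)) OR NOT x3) AND x1   [double negation]
= (NOT x2 AND x5 AND NOT x2 AND x1) OR (NOT x2 AND x5 AND NOT x4 AND x1) OR (NOT x2 AND x5 AND x5 AND x1) OR (NOT x3 AND x1)   [distribute AND over OR]
= (NOT x2 AND x5 AND x1) OR (NOT x3 AND x1)   [simplify]

(NOT x2 AND x5 AND x1) OR (NOT x3 AND x1)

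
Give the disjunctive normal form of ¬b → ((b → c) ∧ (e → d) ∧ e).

b ∨ (¬b ∧ d ∧ e) ∨ (c ∧ d ∧ e)

¬b → ((b → c) ∧ (e → d) ∧ e)
≡ ¬¬b ∨ ((b → c) ∧ (e → d) ∧ e)   [eliminate →]
≡ ¬¬b ∨ ((¬b ∨ c) ∧ (e → d) ∧ e)   [eliminate →]
≡ ¬¬b ∨ ((¬b ∨ c) ∧ (¬e ∨ d) ∧ e)   [eliminate →]
≡ b ∨ ((¬b ∨ c) ∧ (¬e ∨ d) ∧ e)   [double negation]
≡ b ∨ (¬b ∧ ¬e ∧ e) ∨ (¬b ∧ d ∧ e) ∨ (c ∧ ¬e ∧ e) ∨ (c ∧ d ∧ e)   [distribute ∧ over ∨]
≡ b ∨ (¬b ∧ d ∧ e) ∨ (c ∧ d ∧ e)   [simplify]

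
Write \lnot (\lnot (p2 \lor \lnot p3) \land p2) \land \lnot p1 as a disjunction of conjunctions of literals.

(p2 \land \lnot p1) \lor (\lnot p3 \land \lnot p1) \lor (\lnot p2 \land \lnot p1)

\lnot (\lnot (p2 \lor \lnot p3) \land p2) \land \lnot p1
≡ (\lnot \lnot (p2 \lor \lnot p3) \lor \lnot p2) \land \lnot p1   [De Morgan]
≡ (p2 \lor \lnot p3 \lor \lnot p2) \land \lnot p1   [double negation]
≡ (p2 \land \lnot p1) \lor (\lnot p3 \land \lnot p1) \lor (\lnot p2 \land \lnot p1)   [distribute \land over \lor]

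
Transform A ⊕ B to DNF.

A ⊕ B
⇔ (A ∧ ¬B) ∨ (¬A ∧ B)   [expand ⊕]

(A ∧ ¬B) ∨ (¬A ∧ B)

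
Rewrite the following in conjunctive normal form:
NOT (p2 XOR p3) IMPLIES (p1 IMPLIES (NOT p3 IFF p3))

(p2 OR p3 OR NOT p1) AND (NOT p2 OR NOT p3 OR NOT p1)

NOT (p2 XOR p3) IMPLIES (p1 IMPLIES (NOT p3 IFF p3))
≡ NOT NOT (p2 XOR p3) OR (p1 IMPLIES (NOT p3 IFF p3))   [eliminate IMPLIES]
≡ NOT NOT ((p2 OR p3) AND NOT (p2 AND p3)) OR (p1 IMPLIES (NOT p3 IFF p3))   [expand XOR]
≡ NOT NOT ((p2 OR p3) AND NOT (p2 AND p3)) OR NOT p1 OR (NOT p3 IFF p3)   [eliminate IMPLIES]
≡ NOT NOT ((p2 OR p3) AND NOT (p2 AND p3)) OR NOT p1 OR ((NOT p3 IMPLIES p3) AND (p3 IMPLIES NOT p3))   [eliminate IFF]
≡ NOT NOT ((p2 OR p3) AND NOT (p2 AND p3)) OR NOT p1 OR ((NOT NOT p3 OR p3) AND (p3 IMPLIES NOT p3))   [eliminate IMPLIES]
≡ NOT NOT ((p2 OR p3) AND NOT (p2 AND p3)) OR NOT p1 OR ((NOT NOT p3 OR p3) AND (NOT p3 OR NOT p3))   [eliminate IMPLIES]
≡ ((p2 OR p3) AND NOT (p2 AND p3)) OR NOT p1 OR ((NOT NOT p3 OR p3) AND (NOT p3 OR NOT p3))   [double negation]
≡ ((p2 OR p3) AND (NOT p2 OR NOT p3)) OR NOT p1 OR ((NOT NOT p3 OR p3) AND (NOT p3 OR NOT p3))   [De Morgan]
≡ ((p2 OR p3) AND (NOT p2 OR NOT p3)) OR NOT p1 OR ((p3 OR p3) AND (NOT p3 OR NOT p3))   [double negation]
≡ (p2 OR p3 OR NOT p1 OR p3 OR p3) AND (p2 OR p3 OR NOT p1 OR NOT p3 OR NOT p3) AND (NOT p2 OR NOT p3 OR NOT p1 OR p3 OR p3) AND (NOT p2 OR NOT p3 OR NOT p1 OR NOT p3 OR NOT p3)   [distribute OR over AND]
≡ (p2 OR p3 OR NOT p1) AND (NOT p2 OR NOT p3 OR NOT p1)   [simplify]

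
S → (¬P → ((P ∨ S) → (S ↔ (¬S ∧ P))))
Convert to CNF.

S → (¬P → ((P ∨ S) → (S ↔ (¬S ∧ P))))
≡ ¬S ∨ (¬P → ((P ∨ S) → (S ↔ (¬S ∧ P))))   [eliminate →]
≡ ¬S ∨ ¬¬P ∨ ((P ∨ S) → (S ↔ (¬S ∧ P)))   [eliminate →]
≡ ¬S ∨ ¬¬P ∨ ¬(P ∨ S) ∨ (S ↔ (¬S ∧ P))   [eliminate →]
≡ ¬S ∨ ¬¬P ∨ ¬(P ∨ S) ∨ ((S → (¬S ∧ P)) ∧ ((¬S ∧ P) → S))   [eliminate ↔]
≡ ¬S ∨ ¬¬P ∨ ¬(P ∨ S) ∨ ((¬S ∨ (¬S ∧ P)) ∧ ((¬S ∧ P) → S))   [eliminate →]
≡ ¬S ∨ ¬¬P ∨ ¬(P ∨ S) ∨ ((¬S ∨ (¬S ∧ P)) ∧ (¬(¬S ∧ P) ∨ S))   [eliminate →]
≡ ¬S ∨ P ∨ ¬(P ∨ S) ∨ ((¬S ∨ (¬S ∧ P)) ∧ (¬(¬S ∧ P) ∨ S))   [double negation]
≡ ¬S ∨ P ∨ (¬P ∧ ¬S) ∨ ((¬S ∨ (¬S ∧ P)) ∧ (¬(¬S ∧ P) ∨ S))   [De Morgan]
≡ ¬S ∨ P ∨ (¬P ∧ ¬S) ∨ ((¬S ∨ (¬S ∧ P)) ∧ (¬¬S ∨ ¬P ∨ S))   [De Morgan]
≡ ¬S ∨ P ∨ (¬P ∧ ¬S) ∨ ((¬S ∨ (¬S ∧ P)) ∧ (S ∨ ¬P ∨ S))   [double negation]
≡ (¬S ∨ P ∨ ¬P ∨ ¬S ∨ ¬S) ∧ (¬S ∨ P ∨ ¬P ∨ ¬S ∨ P) ∧ (¬S ∨ P ∨ ¬P ∨ S ∨ ¬P ∨ S) ∧ (¬S ∨ P ∨ ¬S ∨ ¬S ∨ ¬S) ∧ (¬S ∨ P ∨ ¬S ∨ ¬S ∨ P) ∧ (¬S ∨ P ∨ ¬S ∨ S ∨ ¬P ∨ S)   [distribute ∨ over ∧]
≡ ¬S ∨ P   [simplify]

¬S ∨ P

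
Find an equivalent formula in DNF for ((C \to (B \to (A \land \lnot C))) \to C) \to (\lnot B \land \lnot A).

\lnot C \lor (\lnot B \land \lnot A)

((C \to (B \to (A \land \lnot C))) \to C) \to (\lnot B \land \lnot A)
= \lnot ((C \to (B \to (A \land \lnot C))) \to C) \lor (\lnot B \land \lnot A)   [eliminate \to]
= \lnot (\lnot (C \to (B \to (A \land \lnot C))) \lor C) \lor (\lnot B \land \lnot A)   [eliminate \to]
= \lnot (\lnot (\lnot C \lor (B \to (A \land \lnot C))) \lor C) \lor (\lnot B \land \lnot A)   [eliminate \to]
= \lnot (\lnot (\lnot C \lor \lnot B \lor (A \land \lnot C)) \lor C) \lor (\lnot B \land \lnot A)   [eliminate \to]
= (\lnot \lnot (\lnot C \lor \lnot B \lor (A \land \lnot C)) \land \lnot C) \lor (\lnot B \land \lnot A)   [De Morgan]
= ((\lnot C \lor \lnot B \lor (A \land \lnot C)) \land \lnot C) \lor (\lnot B \land \lnot A)   [double negation]
= (\lnot C \land \lnot C) \lor (\lnot B \land \lnot C) \lor (A \land \lnot C \land \lnot C) \lor (\lnot B \land \lnot A)   [distribute \land over \lor]
= \lnot C \lor (\lnot B \land \lnot A)   [simplify]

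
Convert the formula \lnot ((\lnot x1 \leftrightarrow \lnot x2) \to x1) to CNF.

\lnot ((\lnot x1 \leftrightarrow \lnot x2) \to x1)
≡ \lnot (\lnot (\lnot x1 \leftrightarrow \lnot x2) \lor x1)   — eliminate \to
≡ \lnot (\lnot ((\lnot x1 \to \lnot x2) \land (\lnot x2 \to \lnot x1)) \lor x1)   — eliminate \leftrightarrow
≡ \lnot (\lnot ((\lnot \lnot x1 \lor \lnot x2) \land (\lnot x2 \to \lnot x1)) \lor x1)   — eliminate \to
≡ \lnot (\lnot ((\lnot \lnot x1 \lor \lnot x2) \land (\lnot \lnot x2 \lor \lnot x1)) \lor x1)   — eliminate \to
≡ \lnot \lnot ((\lnot \lnot x1 \lor \lnot x2) \land (\lnot \lnot x2 \lor \lnot x1)) \land \lnot x1   — De Morgan
≡ (\lnot \lnot x1 \lor \lnot x2) \land (\lnot \lnot x2 \lor \lnot x1) \land \lnot x1   — double negation
≡ (x1 \lor \lnot x2) \land (\lnot \lnot x2 \lor \lnot x1) \land \lnot x1   — double negation
≡ (x1 \lor \lnot x2) \land (x2 \lor \lnot x1) \land \lnot x1   — double negation
≡ (x1 \lor \lnot x2) \land \lnot x1   — simplify

(x1 \lor \lnot x2) \land \lnot x1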